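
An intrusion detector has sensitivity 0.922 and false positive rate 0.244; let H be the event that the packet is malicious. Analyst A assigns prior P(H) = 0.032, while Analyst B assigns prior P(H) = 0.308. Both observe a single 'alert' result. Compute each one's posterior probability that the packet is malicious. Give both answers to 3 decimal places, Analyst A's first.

Analyst A: 0.111; Analyst B: 0.627

The likelihood ratio for an 'alert' result is 0.922/0.244 = 3.7787.
Analyst A: prior odds 0.032/0.968 = 0.033058; posterior odds 0.12492; posterior probability 0.111.
Analyst B: prior odds 0.308/0.692 = 0.44509; posterior odds 1.6818; posterior probability 0.627.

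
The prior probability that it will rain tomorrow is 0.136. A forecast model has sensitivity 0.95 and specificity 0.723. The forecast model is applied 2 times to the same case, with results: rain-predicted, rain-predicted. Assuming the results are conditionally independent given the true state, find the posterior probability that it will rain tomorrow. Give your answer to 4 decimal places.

Let H be the event that it will rain tomorrow; start with P(H) = 0.136. P('rain-predicted'|H) = 0.95, P('rain-predicted'|¬H) = 0.277.
Update on result 1 ('rain-predicted'): P(H) ← 0.95·0.1360 / (0.95·0.1360 + 0.277·0.8640) = 0.12920/0.36853 = 0.3506.
Update on result 2 ('rain-predicted'): P(H) ← 0.95·0.3506 / (0.95·0.3506 + 0.277·0.6494) = 0.33305/0.51294 = 0.6493.

Posterior P(H) ≈ 0.6493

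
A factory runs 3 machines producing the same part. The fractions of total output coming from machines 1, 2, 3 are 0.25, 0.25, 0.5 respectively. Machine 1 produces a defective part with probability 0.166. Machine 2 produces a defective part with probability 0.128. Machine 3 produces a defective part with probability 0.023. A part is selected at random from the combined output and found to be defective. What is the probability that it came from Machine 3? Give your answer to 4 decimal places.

Tabulate prior·likelihood by source: [1] prior 0.25, lik 0.166, product 0.04150; [2] prior 0.25, lik 0.128, product 0.03200; [3] prior 0.5, lik 0.023, product 0.01150.
Normalizing constant = 0.085000; the posterior for Machine 3 is its product over the sum, 0.01150/0.085000 = 0.1353.

Posterior probability ≈ 0.1353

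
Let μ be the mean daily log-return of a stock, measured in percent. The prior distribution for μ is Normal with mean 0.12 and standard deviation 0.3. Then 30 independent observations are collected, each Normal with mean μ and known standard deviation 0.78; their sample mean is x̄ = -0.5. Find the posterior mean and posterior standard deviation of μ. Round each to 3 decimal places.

Posterior mean ≈ -0.386; posterior SD ≈ 0.129

Prior precision 1/τ₀² = 1/0.3² = 11.1111; data precision n/σ² = 30/0.78² = 49.3097.
Posterior precision = 11.1111 + 49.3097 = 60.4208, giving posterior SD = 1/√60.4208 = 0.129.
Posterior mean = (11.1111·0.12 + 49.3097·-0.5) / 60.4208 = -0.386.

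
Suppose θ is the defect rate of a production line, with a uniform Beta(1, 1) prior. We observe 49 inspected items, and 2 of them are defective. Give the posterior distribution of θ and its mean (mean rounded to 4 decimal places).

Posterior: Beta(3, 48); mean ≈ 0.0588

Observing 2 successes and 47 failures updates Beta(1, 1) by adding the success and failure counts to the two shape parameters: α = 1+2 = 3, β = 1+47 = 48.
Posterior mean = α/(α+β) = 3/51 = 0.0588.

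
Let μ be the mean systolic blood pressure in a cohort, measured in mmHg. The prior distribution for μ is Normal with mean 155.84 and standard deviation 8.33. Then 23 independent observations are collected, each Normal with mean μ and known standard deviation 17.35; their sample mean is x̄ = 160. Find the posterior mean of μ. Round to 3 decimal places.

Posterior mean ≈ 159.340

Prior precision 1/τ₀² = 1/8.33² = 0.0144115; data precision n/σ² = 23/17.35² = 0.0764062.
Posterior precision = 0.0144115 + 0.0764062 = 0.0908178.
Posterior mean = (0.0144115·155.84 + 0.0764062·160) / 0.0908178 = 159.340.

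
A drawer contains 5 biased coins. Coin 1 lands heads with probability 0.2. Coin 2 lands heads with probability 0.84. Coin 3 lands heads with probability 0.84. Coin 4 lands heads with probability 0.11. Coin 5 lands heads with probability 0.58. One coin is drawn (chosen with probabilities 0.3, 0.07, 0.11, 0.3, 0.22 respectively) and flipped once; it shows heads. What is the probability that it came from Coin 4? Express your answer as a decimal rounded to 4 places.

Posterior probability ≈ 0.0888

Tabulate prior·likelihood by source: [1] prior 0.3, lik 0.2, product 0.06000; [2] prior 0.07, lik 0.84, product 0.05880; [3] prior 0.11, lik 0.84, product 0.09240; [4] prior 0.3, lik 0.11, product 0.03300; [5] prior 0.22, lik 0.58, product 0.1276.
Normalizing constant = 0.37180; the posterior for Coin 4 is its product over the sum, 0.03300/0.37180 = 0.0888.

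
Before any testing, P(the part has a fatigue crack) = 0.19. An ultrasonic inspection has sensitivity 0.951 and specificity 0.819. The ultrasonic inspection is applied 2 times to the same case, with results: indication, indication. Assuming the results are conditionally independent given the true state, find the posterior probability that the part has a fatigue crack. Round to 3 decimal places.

Posterior P(H) ≈ 0.866

With H the event that the part has a fatigue crack, the joint likelihood of the observed sequence is P(data|H) = 0.951·0.951 = 0.90440 and P(data|¬H) = 0.181·0.181 = 0.032761.
Bayes: P(H|data) = 0.19·0.90440 / (0.19·0.90440 + 0.81·0.032761) = 0.17184/0.19837 = 0.8662.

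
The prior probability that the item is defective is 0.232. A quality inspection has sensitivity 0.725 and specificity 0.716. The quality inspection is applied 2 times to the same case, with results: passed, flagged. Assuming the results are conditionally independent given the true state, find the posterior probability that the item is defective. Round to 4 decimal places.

Posterior P(H) ≈ 0.2285

Let H be the event that the item is defective; start with P(H) = 0.232. P('flagged'|H) = 0.725, P('flagged'|¬H) = 0.284.
Update on result 1 ('passed'): P(H) ← 0.275·0.2320 / (0.275·0.2320 + 0.716·0.7680) = 0.063800/0.61369 = 0.1040.
Update on result 2 ('flagged'): P(H) ← 0.725·0.1040 / (0.725·0.1040 + 0.284·0.8960) = 0.075372/0.32985 = 0.2285.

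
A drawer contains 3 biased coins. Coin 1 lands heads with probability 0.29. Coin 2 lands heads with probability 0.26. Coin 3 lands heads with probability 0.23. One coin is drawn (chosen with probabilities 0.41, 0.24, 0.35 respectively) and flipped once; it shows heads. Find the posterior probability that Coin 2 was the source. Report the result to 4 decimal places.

Posterior probability ≈ 0.2383

Tabulate prior·likelihood by source: [1] prior 0.41, lik 0.29, product 0.1189; [2] prior 0.24, lik 0.26, product 0.06240; [3] prior 0.35, lik 0.23, product 0.08050.
Normalizing constant = 0.26180; the posterior for Coin 2 is its product over the sum, 0.06240/0.26180 = 0.2383.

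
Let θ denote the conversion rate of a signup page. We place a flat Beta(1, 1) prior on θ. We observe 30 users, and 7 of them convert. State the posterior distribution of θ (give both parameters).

Observing 7 successes and 23 failures updates Beta(1, 1) by adding the success and failure counts to the two shape parameters: α = 1+7 = 8, β = 1+23 = 24.

Posterior: Beta(8, 24)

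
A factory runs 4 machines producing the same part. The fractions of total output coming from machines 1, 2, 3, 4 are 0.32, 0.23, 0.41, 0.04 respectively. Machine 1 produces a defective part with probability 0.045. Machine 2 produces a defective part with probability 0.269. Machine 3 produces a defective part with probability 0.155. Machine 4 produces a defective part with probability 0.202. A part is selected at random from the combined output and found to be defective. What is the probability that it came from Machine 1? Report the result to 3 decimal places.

Posterior probability ≈ 0.097

P(defective|M1) = 0.045; P(defective|M2) = 0.269; P(defective|M3) = 0.155; P(defective|M4) = 0.202.
Prior × likelihood for each source: 0.32·0.045=0.01440, 0.23·0.269=0.06187, 0.41·0.155=0.06355, 0.04·0.202=0.008080. Summing gives P(defective) = 0.14790.
P(Machine 1 | defective) = 0.01440 / 0.14790 = 0.097.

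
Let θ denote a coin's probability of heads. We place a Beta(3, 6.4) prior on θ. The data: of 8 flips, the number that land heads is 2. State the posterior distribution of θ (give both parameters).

The binomial likelihood is conjugate to the Beta prior: with 2 successes and 6 failures, the posterior is Beta(3+2, 6.4+6) = Beta(5, 12.4).

Posterior: Beta(5, 12.4)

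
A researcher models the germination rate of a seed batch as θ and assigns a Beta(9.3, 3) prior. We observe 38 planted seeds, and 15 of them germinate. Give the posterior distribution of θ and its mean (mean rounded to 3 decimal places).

Observing 15 successes and 23 failures updates Beta(9.3, 3) by adding the success and failure counts to the two shape parameters: α = 9.3+15 = 24.3, β = 3+23 = 26.
Posterior mean = α/(α+β) = 24.3/50.3 = 0.483.

Posterior: Beta(24.3, 26); mean ≈ 0.483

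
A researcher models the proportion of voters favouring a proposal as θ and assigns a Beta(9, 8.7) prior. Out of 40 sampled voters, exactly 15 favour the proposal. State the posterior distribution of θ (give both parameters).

Posterior: Beta(24, 33.7)

Observing 15 successes and 25 failures updates Beta(9, 8.7) by adding the success and failure counts to the two shape parameters: α = 9+15 = 24, β = 8.7+25 = 33.7.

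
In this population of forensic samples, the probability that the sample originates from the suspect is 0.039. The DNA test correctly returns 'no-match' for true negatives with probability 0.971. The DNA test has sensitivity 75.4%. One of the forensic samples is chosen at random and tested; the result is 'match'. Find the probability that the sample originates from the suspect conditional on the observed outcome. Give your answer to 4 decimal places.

P(H | E) ≈ 0.5134

Write H for 'the sample originates from the suspect'. Prior odds H:¬H = 0.039/0.961 = 0.040583. For the 'match' outcome, the likelihood ratio is 0.754/0.029 = 26.000.
Posterior odds = 0.040583 × 26.000 = 1.0552, so P(H|E) = 1.0552/(1+1.0552) = 0.5134.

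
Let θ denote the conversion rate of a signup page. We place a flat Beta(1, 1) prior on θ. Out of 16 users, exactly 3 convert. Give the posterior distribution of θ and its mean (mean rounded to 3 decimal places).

Observing 3 successes and 13 failures updates Beta(1, 1) by adding the success and failure counts to the two shape parameters: α = 1+3 = 4, β = 1+13 = 14.
E[θ | data] = 4/(4+14) = 0.222.

Posterior: Beta(4, 14); mean ≈ 0.222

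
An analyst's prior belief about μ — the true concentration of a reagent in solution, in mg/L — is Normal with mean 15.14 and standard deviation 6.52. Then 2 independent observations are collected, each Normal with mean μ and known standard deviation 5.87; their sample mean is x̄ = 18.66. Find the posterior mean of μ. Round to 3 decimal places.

Posterior mean ≈ 17.645

Prior precision 1/τ₀² = 1/6.52² = 0.0235237; data precision n/σ² = 2/5.87² = 0.0580435.
Posterior precision = 0.0235237 + 0.0580435 = 0.0815672.
Posterior mean = (0.0235237·15.14 + 0.0580435·18.66) / 0.0815672 = 17.645.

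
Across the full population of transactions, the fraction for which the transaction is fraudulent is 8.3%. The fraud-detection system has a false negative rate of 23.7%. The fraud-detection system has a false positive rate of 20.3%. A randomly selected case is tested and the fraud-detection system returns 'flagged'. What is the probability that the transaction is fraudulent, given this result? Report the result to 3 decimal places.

Let H be the event that the transaction is fraudulent. P(H) = 0.083, so P(¬H) = 0.917. With E the 'flagged' result, P(E|H) = 0.763 and P(E|¬H) = 0.203.
P(E) = 0.763·0.083 + 0.203·0.917 = 0.063329 + 0.18615 = 0.24948.
By Bayes' theorem, P(H|E) = 0.063329 / 0.24948 = 0.254.

P(H | E) ≈ 0.254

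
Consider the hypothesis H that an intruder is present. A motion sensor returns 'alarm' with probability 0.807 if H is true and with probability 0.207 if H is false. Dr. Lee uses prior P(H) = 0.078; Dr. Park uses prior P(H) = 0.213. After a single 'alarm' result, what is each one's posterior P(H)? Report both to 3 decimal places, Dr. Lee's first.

P('+'|H) = 0.807, P('+'|¬H) = 0.207.
Dr. Lee: numerator 0.807·0.078 = 0.062946; evidence = 0.062946+0.207·0.922 = 0.25380; posterior = 0.248.
Dr. Park: numerator 0.807·0.213 = 0.17189; evidence = 0.17189+0.207·0.787 = 0.33480; posterior = 0.513.

Dr. Lee: 0.248; Dr. Park: 0.513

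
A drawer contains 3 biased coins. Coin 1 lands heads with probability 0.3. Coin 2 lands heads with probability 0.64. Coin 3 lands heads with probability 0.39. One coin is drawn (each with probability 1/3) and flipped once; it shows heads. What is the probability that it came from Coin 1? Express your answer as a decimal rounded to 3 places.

P(heads|C1) = 0.3; P(heads|C2) = 0.64; P(heads|C3) = 0.39.
Prior × likelihood for each source: 0.333333·0.3=0.1000, 0.333333·0.64=0.2133, 0.333333·0.39=0.1300. Summing gives P(heads) = 0.44333.
P(Coin 1 | heads) = 0.1000 / 0.44333 = 0.226.

Posterior probability ≈ 0.226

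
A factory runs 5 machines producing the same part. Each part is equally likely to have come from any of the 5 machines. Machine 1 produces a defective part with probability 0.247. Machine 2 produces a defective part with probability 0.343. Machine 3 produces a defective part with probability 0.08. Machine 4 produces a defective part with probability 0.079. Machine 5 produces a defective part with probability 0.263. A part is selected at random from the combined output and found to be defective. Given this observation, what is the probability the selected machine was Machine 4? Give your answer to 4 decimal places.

Posterior probability ≈ 0.0781

P(defective|M1) = 0.247; P(defective|M2) = 0.343; P(defective|M3) = 0.08; P(defective|M4) = 0.079; P(defective|M5) = 0.263.
Prior × likelihood for each source: 0.2·0.247=0.04940, 0.2·0.343=0.06860, 0.2·0.08=0.01600, 0.2·0.079=0.01580, 0.2·0.263=0.05260. Summing gives P(defective) = 0.20240.
P(Machine 4 | defective) = 0.01580 / 0.20240 = 0.0781.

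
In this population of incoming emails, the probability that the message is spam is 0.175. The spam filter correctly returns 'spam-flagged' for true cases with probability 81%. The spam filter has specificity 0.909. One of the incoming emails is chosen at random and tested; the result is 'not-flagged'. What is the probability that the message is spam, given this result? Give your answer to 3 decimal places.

Write H for 'the message is spam'. Prior odds H:¬H = 0.175/0.825 = 0.21212. For the 'not-flagged' outcome, the likelihood ratio is 0.19/0.909 = 0.20902.
Posterior odds = 0.21212 × 0.20902 = 0.044338, so P(H|E) = 0.044338/(1+0.044338) = 0.042.

P(H | E) ≈ 0.042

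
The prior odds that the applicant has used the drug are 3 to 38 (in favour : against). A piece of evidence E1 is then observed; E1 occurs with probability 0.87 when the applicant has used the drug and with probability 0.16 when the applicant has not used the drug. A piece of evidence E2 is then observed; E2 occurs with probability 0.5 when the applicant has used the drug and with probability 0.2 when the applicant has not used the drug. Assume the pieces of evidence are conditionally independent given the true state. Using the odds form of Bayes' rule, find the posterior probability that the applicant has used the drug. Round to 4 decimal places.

Prior odds = 3/38 = 0.078947. In log-odds, ln(0.078947) = -2.5390.
Add log likelihood ratios: ln(5.4375) + ln(2.5000) = 2.6096.
Posterior log-odds = 0.070636, so posterior odds = exp(0.070636) = 1.0732. Converting, P(H|E) = 1.0732/2.0732 = 0.5177.

Posterior probability ≈ 0.5177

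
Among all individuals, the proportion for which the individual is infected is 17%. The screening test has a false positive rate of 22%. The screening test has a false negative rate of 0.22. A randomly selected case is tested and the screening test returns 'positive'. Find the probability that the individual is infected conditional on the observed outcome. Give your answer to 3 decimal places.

Write H for 'the individual is infected'. Prior odds H:¬H = 0.17/0.83 = 0.20482. For the 'positive' outcome, the likelihood ratio is 0.78/0.22 = 3.5455.
Posterior odds = 0.20482 × 3.5455 = 0.72618, so P(H|E) = 0.72618/(1+0.72618) = 0.421.

P(H | E) ≈ 0.421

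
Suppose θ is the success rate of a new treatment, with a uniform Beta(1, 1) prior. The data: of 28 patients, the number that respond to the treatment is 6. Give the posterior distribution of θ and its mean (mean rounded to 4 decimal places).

Posterior: Beta(7, 23); mean ≈ 0.2333

The binomial likelihood is conjugate to the Beta prior: with 6 successes and 22 failures, the posterior is Beta(1+6, 1+22) = Beta(7, 23).
E[θ | data] = 7/(7+23) = 0.2333.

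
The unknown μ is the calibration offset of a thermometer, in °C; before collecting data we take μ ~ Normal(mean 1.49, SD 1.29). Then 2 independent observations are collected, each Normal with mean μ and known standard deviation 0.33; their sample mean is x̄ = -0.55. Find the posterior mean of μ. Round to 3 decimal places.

With known σ, the Normal prior is conjugate. Weight on the data is w = (n/σ²)/(n/σ² + 1/τ₀²) = 18.3655/(18.3655+0.600925) = 0.96832.
Posterior mean = w·x̄ + (1−w)·μ₀ = 0.96832·-0.55 + 0.031684·1.49 = -0.485.

Posterior mean ≈ -0.485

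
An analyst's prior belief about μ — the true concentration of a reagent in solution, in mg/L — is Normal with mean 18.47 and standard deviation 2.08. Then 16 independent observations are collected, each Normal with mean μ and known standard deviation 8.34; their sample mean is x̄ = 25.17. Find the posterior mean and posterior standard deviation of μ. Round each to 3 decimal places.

Prior precision 1/τ₀² = 1/2.08² = 0.231139; data precision n/σ² = 16/8.34² = 0.230032.
Posterior precision = 0.231139 + 0.230032 = 0.461171, giving posterior SD = 1/√0.461171 = 1.473.
Posterior mean = (0.231139·18.47 + 0.230032·25.17) / 0.461171 = 21.812.

Posterior mean ≈ 21.812; posterior SD ≈ 1.473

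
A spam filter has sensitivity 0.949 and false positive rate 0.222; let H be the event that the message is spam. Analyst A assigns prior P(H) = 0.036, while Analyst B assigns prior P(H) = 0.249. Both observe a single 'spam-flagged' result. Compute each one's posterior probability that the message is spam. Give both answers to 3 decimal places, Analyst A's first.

Analyst A: 0.138; Analyst B: 0.586

P('+'|H) = 0.949, P('+'|¬H) = 0.222.
Analyst A: numerator 0.949·0.036 = 0.034164; evidence = 0.034164+0.222·0.964 = 0.24817; posterior = 0.138.
Analyst B: numerator 0.949·0.249 = 0.23630; evidence = 0.23630+0.222·0.751 = 0.40302; posterior = 0.586.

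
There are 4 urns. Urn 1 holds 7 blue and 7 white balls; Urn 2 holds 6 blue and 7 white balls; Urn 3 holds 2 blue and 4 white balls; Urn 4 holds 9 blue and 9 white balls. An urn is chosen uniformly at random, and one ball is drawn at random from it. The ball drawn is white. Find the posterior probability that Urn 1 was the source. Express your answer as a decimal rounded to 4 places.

P(white|Urn 1) = 0.5; P(white|Urn 2) = 0.5385; P(white|Urn 3) = 0.6667; P(white|Urn 4) = 0.5.
Prior × likelihood for each source: 0.25·0.5=0.1250, 0.25·0.5385=0.1346, 0.25·0.6667=0.1667, 0.25·0.5=0.1250. Summing gives P(white) = 0.55128.
P(Urn 1 | white) = 0.1250 / 0.55128 = 0.2267.

Posterior probability ≈ 0.2267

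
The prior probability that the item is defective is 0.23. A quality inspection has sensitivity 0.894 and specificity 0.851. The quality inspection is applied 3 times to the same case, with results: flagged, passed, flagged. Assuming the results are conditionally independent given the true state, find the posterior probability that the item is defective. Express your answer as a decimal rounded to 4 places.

Let H be the event that the item is defective; start with P(H) = 0.23. P('flagged'|H) = 0.894, P('flagged'|¬H) = 0.149.
Update on result 1 ('flagged'): P(H) ← 0.894·0.2300 / (0.894·0.2300 + 0.149·0.7700) = 0.20562/0.32035 = 0.6419.
Update on result 2 ('passed'): P(H) ← 0.106·0.6419 / (0.106·0.6419 + 0.851·0.3581) = 0.068037/0.37281 = 0.1825.
Update on result 3 ('flagged'): P(H) ← 0.894·0.1825 / (0.894·0.1825 + 0.149·0.8175) = 0.16315/0.28496 = 0.5725.

Posterior P(H) ≈ 0.5725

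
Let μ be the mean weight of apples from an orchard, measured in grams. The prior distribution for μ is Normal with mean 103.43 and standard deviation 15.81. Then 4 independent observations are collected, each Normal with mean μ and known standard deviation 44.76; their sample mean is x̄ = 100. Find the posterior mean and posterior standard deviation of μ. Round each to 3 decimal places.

Posterior mean ≈ 102.288; posterior SD ≈ 12.913

Prior precision 1/τ₀² = 1/15.81² = 0.00400070; data precision n/σ² = 4/44.76² = 0.00199655.
Posterior precision = 0.00400070 + 0.00199655 = 0.00599725, giving posterior SD = 1/√0.00599725 = 12.913.
Posterior mean = (0.00400070·103.43 + 0.00199655·100) / 0.00599725 = 102.288.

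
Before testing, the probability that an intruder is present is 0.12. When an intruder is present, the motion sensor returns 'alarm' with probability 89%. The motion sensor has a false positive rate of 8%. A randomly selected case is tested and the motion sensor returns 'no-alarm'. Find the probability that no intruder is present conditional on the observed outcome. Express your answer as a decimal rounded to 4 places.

P(¬H | E) ≈ 0.9840

Write H for 'an intruder is present'. Prior odds H:¬H = 0.12/0.88 = 0.13636. For the 'no-alarm' outcome, the likelihood ratio is 0.11/0.92 = 0.11957.
Posterior odds = 0.13636 × 0.11957 = 0.016304, so P(H|E) = 0.016304/(1+0.016304) = 0.0160. Then P(¬H|E) = 1 − 0.0160 = 0.9840.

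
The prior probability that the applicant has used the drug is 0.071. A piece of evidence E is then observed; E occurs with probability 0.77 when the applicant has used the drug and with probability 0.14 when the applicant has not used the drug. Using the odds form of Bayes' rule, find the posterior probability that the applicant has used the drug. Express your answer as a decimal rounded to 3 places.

Posterior probability ≈ 0.296

Prior odds = 0.071/(1−0.071) = 0.076426. In log-odds, ln(0.076426) = -2.5714.
Add log likelihood ratio: ln(5.5000) = 1.7047.
Posterior log-odds = -0.86668, so posterior odds = exp(-0.86668) = 0.42034. Converting, P(H|E) = 0.42034/1.4203 = 0.296.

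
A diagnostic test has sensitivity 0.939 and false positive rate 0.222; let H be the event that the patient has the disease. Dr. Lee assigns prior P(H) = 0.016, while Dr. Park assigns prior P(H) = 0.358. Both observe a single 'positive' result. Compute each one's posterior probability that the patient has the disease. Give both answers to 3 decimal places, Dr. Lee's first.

Dr. Lee: 0.064; Dr. Park: 0.702

The likelihood ratio for a 'positive' result is 0.939/0.222 = 4.2297.
Dr. Lee: prior odds 0.016/0.984 = 0.016260; posterior odds 0.068776; posterior probability 0.064.
Dr. Park: prior odds 0.358/0.642 = 0.55763; posterior odds 2.3586; posterior probability 0.702.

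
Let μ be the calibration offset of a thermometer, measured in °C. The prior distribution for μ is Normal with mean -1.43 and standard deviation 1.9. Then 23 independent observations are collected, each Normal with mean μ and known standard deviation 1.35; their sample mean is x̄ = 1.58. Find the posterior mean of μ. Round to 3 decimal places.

Prior precision 1/τ₀² = 1/1.9² = 0.277008; data precision n/σ² = 23/1.35² = 12.6200.
Posterior precision = 0.277008 + 12.6200 = 12.8970.
Posterior mean = (0.277008·-1.43 + 12.6200·1.58) / 12.8970 = 1.515.

Posterior mean ≈ 1.515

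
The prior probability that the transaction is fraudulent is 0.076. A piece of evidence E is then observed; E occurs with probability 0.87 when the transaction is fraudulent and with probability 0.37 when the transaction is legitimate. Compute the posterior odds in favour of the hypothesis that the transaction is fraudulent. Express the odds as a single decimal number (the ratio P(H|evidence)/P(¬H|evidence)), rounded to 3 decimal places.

Prior odds = 0.076/(1−0.076) = 0.082251.
Likelihood ratio for E = 0.87/0.37 = 2.3514.
Posterior odds = prior odds × LR = 0.19340.

Posterior odds ≈ 0.193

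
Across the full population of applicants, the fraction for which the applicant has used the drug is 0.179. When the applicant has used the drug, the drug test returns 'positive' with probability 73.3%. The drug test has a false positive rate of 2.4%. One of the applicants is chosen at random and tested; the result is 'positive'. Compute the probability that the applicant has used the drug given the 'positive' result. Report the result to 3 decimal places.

P(H | E) ≈ 0.869

Write H for 'the applicant has used the drug'. Prior odds H:¬H = 0.179/0.821 = 0.21803. For the 'positive' outcome, the likelihood ratio is 0.733/0.024 = 30.542.
Posterior odds = 0.21803 × 30.542 = 6.6589, so P(H|E) = 6.6589/(1+6.6589) = 0.869.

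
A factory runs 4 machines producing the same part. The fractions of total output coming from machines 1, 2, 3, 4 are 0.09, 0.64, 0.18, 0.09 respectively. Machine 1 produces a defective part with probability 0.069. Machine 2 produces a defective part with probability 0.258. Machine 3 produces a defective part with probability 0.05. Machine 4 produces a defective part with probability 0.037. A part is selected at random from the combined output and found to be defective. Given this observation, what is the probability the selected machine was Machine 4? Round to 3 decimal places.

Tabulate prior·likelihood by source: [1] prior 0.09, lik 0.069, product 0.006210; [2] prior 0.64, lik 0.258, product 0.1651; [3] prior 0.18, lik 0.05, product 0.009000; [4] prior 0.09, lik 0.037, product 0.003330.
Normalizing constant = 0.18366; the posterior for Machine 4 is its product over the sum, 0.003330/0.18366 = 0.018.

Posterior probability ≈ 0.018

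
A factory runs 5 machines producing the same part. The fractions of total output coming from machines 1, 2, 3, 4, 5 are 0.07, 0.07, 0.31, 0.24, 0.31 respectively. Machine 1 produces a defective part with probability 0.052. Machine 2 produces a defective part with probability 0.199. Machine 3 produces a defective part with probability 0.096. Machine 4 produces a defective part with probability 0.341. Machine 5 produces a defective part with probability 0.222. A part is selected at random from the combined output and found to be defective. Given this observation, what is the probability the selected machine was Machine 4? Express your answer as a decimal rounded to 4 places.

P(defective|M1) = 0.052; P(defective|M2) = 0.199; P(defective|M3) = 0.096; P(defective|M4) = 0.341; P(defective|M5) = 0.222.
Prior × likelihood for each source: 0.07·0.052=0.003640, 0.07·0.199=0.01393, 0.31·0.096=0.02976, 0.24·0.341=0.08184, 0.31·0.222=0.06882. Summing gives P(defective) = 0.19799.
P(Machine 4 | defective) = 0.08184 / 0.19799 = 0.4134.

Posterior probability ≈ 0.4134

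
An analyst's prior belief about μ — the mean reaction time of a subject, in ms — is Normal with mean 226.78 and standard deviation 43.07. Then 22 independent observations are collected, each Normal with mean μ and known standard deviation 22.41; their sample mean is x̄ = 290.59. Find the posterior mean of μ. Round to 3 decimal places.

Posterior mean ≈ 289.814

With known σ, the Normal prior is conjugate. Weight on the data is w = (n/σ²)/(n/σ² + 1/τ₀²) = 0.0438065/(0.0438065+0.00053908) = 0.98784.
Posterior mean = w·x̄ + (1−w)·μ₀ = 0.98784·290.59 + 0.012156·226.78 = 289.814.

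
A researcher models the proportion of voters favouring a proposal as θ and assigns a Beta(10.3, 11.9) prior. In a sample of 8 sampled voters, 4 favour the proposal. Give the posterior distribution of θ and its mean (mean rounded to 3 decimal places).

The binomial likelihood is conjugate to the Beta prior: with 4 successes and 4 failures, the posterior is Beta(10.3+4, 11.9+4) = Beta(14.3, 15.9).
E[θ | data] = 14.3/(14.3+15.9) = 0.474.

Posterior: Beta(14.3, 15.9); mean ≈ 0.474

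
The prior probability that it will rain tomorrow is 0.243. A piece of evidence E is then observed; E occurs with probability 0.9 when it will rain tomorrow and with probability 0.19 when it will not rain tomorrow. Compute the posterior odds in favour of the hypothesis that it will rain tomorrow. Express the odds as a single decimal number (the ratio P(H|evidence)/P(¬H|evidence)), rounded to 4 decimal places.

Prior odds = 0.243/(1−0.243) = 0.32100. In log-odds, ln(0.32100) = -1.1363.
Add log likelihood ratio: ln(4.7368) = 1.5554.
Posterior log-odds = 0.41907, so posterior odds = exp(0.41907) = 1.5205.

Posterior odds ≈ 1.5205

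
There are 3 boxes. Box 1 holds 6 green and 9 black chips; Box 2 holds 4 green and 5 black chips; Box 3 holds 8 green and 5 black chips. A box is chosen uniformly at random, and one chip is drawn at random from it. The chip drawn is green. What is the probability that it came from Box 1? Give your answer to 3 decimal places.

Tabulate prior·likelihood by source: [1] prior 0.333333, lik 0.4, product 0.1333; [2] prior 0.333333, lik 0.4444, product 0.1481; [3] prior 0.333333, lik 0.6154, product 0.2051.
Normalizing constant = 0.48661; the posterior for Box 1 is its product over the sum, 0.1333/0.48661 = 0.274.

Posterior probability ≈ 0.274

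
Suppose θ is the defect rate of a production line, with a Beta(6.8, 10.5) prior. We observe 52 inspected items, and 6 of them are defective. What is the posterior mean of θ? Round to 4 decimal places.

Posterior mean ≈ 0.1847

The binomial likelihood is conjugate to the Beta prior: with 6 successes and 46 failures, the posterior is Beta(6.8+6, 10.5+46) = Beta(12.8, 56.5).
Posterior mean = α/(α+β) = 12.8/69.3 = 0.1847.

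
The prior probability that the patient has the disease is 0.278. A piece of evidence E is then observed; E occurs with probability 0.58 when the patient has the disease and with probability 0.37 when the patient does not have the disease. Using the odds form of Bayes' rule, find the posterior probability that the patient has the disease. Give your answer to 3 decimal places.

Prior odds = 0.278/(1−0.278) = 0.38504. In log-odds, ln(0.38504) = -0.95440.
Add log likelihood ratio: ln(1.5676) = 0.44953.
Posterior log-odds = -0.50488, so posterior odds = exp(-0.50488) = 0.60358. Converting, P(H|E) = 0.60358/1.6036 = 0.376.

Posterior probability ≈ 0.376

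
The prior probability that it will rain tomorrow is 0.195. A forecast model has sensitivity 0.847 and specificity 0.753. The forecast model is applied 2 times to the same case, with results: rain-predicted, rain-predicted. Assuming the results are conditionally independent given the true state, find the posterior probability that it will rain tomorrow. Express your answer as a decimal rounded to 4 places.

Let H be the event that it will rain tomorrow; start with P(H) = 0.195. P('rain-predicted'|H) = 0.847, P('rain-predicted'|¬H) = 0.247.
Update on result 1 ('rain-predicted'): P(H) ← 0.847·0.1950 / (0.847·0.1950 + 0.247·0.8050) = 0.16517/0.36400 = 0.4538.
Update on result 2 ('rain-predicted'): P(H) ← 0.847·0.4538 / (0.847·0.4538 + 0.247·0.5462) = 0.38433/0.51925 = 0.7402.

Posterior P(H) ≈ 0.7402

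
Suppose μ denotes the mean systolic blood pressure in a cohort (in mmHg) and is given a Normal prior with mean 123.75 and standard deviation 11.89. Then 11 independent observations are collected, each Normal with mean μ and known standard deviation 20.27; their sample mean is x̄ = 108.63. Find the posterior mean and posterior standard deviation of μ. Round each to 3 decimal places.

Prior precision 1/τ₀² = 1/11.89² = 0.00707353; data precision n/σ² = 11/20.27² = 0.0267723.
Posterior precision = 0.00707353 + 0.0267723 = 0.0338458, giving posterior SD = 1/√0.0338458 = 5.436.
Posterior mean = (0.00707353·123.75 + 0.0267723·108.63) / 0.0338458 = 111.790.

Posterior mean ≈ 111.790; posterior SD ≈ 5.436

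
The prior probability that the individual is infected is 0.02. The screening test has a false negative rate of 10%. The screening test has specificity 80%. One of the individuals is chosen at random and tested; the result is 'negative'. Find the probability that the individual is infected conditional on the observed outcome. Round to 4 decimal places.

Let H be the event that the individual is infected. P(H) = 0.02, so P(¬H) = 0.98. With E the 'negative' result, P(E|H) = 0.1 and P(E|¬H) = 0.8.
P(E) = 0.1·0.02 + 0.8·0.98 = 0.0020000 + 0.78400 = 0.78600.
By Bayes' theorem, P(H|E) = 0.0020000 / 0.78600 = 0.0025.

P(H | E) ≈ 0.0025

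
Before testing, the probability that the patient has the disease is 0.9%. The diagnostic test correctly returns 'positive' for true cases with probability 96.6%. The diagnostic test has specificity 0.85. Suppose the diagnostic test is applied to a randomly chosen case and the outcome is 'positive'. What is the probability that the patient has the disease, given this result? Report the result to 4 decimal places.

P(H | E) ≈ 0.0553

Write H for 'the patient has the disease'. Prior odds H:¬H = 0.009/0.991 = 0.0090817. For the 'positive' outcome, the likelihood ratio is 0.966/0.15 = 6.4400.
Posterior odds = 0.0090817 × 6.4400 = 0.058486, so P(H|E) = 0.058486/(1+0.058486) = 0.0553.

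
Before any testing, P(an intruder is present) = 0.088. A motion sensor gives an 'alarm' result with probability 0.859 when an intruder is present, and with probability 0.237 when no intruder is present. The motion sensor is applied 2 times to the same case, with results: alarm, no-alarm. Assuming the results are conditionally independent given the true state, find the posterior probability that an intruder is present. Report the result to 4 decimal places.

Posterior P(H) ≈ 0.0607

Let H be the event that an intruder is present; start with P(H) = 0.088. P('alarm'|H) = 0.859, P('alarm'|¬H) = 0.237.
Update on result 1 ('alarm'): P(H) ← 0.859·0.0880 / (0.859·0.0880 + 0.237·0.9120) = 0.075592/0.29174 = 0.2591.
Update on result 2 ('no-alarm'): P(H) ← 0.141·0.2591 / (0.141·0.2591 + 0.763·0.7409) = 0.036535/0.60183 = 0.0607.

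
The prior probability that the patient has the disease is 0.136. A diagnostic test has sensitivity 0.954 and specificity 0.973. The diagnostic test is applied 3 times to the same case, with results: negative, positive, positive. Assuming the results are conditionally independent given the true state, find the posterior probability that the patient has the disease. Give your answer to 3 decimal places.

Let H be the event that the patient has the disease; start with P(H) = 0.136. P('positive'|H) = 0.954, P('positive'|¬H) = 0.027.
Update on result 1 ('negative'): P(H) ← 0.046·0.1360 / (0.046·0.1360 + 0.973·0.8640) = 0.0062560/0.84693 = 0.0074.
Update on result 2 ('positive'): P(H) ← 0.954·0.0074 / (0.954·0.0074 + 0.027·0.9926) = 0.0070469/0.033847 = 0.2082.
Update on result 3 ('positive'): P(H) ← 0.954·0.2082 / (0.954·0.2082 + 0.027·0.7918) = 0.19862/0.22000 = 0.9028.

Posterior P(H) ≈ 0.903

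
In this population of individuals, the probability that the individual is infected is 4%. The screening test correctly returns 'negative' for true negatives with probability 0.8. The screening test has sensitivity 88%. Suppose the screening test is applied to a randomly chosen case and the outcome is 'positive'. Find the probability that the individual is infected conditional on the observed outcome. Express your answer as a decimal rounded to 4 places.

Let H be the event that the individual is infected. P(H) = 0.04, so P(¬H) = 0.96. With E the 'positive' result, P(E|H) = 0.88 and P(E|¬H) = 0.2.
P(E) = 0.88·0.04 + 0.2·0.96 = 0.035200 + 0.19200 = 0.22720.
By Bayes' theorem, P(H|E) = 0.035200 / 0.22720 = 0.1549.

P(H | E) ≈ 0.1549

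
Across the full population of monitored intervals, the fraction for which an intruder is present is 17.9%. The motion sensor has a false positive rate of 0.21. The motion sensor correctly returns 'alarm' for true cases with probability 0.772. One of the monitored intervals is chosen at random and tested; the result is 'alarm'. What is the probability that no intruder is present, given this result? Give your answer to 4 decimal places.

Write H for 'an intruder is present'. Prior odds H:¬H = 0.179/0.821 = 0.21803. For the 'alarm' outcome, the likelihood ratio is 0.772/0.21 = 3.6762.
Posterior odds = 0.21803 × 3.6762 = 0.80151, so P(H|E) = 0.80151/(1+0.80151) = 0.4449. Then P(¬H|E) = 1 − 0.4449 = 0.5551.

P(¬H | E) ≈ 0.5551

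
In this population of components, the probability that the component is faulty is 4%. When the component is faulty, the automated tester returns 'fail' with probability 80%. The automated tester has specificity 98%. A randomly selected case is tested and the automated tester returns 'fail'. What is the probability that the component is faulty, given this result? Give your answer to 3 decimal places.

Let H be the event that the component is faulty. P(H) = 0.04, so P(¬H) = 0.96. With E the 'fail' result, P(E|H) = 0.8 and P(E|¬H) = 0.02.
P(E) = 0.8·0.04 + 0.02·0.96 = 0.032000 + 0.019200 = 0.051200.
By Bayes' theorem, P(H|E) = 0.032000 / 0.051200 = 0.625.

P(H | E) ≈ 0.625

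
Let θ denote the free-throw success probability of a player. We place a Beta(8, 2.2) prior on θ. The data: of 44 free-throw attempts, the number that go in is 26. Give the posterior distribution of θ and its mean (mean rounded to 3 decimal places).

Observing 26 successes and 18 failures updates Beta(8, 2.2) by adding the success and failure counts to the two shape parameters: α = 8+26 = 34, β = 2.2+18 = 20.2.
E[θ | data] = 34/(34+20.2) = 0.627.

Posterior: Beta(34, 20.2); mean ≈ 0.627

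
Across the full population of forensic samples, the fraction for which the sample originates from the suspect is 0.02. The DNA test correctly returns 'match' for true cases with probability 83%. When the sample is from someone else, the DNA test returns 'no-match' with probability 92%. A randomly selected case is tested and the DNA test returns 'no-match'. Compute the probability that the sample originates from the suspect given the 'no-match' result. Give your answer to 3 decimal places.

Write H for 'the sample originates from the suspect'. Prior odds H:¬H = 0.02/0.98 = 0.020408. For the 'no-match' outcome, the likelihood ratio is 0.17/0.92 = 0.18478.
Posterior odds = 0.020408 × 0.18478 = 0.0037711, so P(H|E) = 0.0037711/(1+0.0037711) = 0.004.

P(H | E) ≈ 0.004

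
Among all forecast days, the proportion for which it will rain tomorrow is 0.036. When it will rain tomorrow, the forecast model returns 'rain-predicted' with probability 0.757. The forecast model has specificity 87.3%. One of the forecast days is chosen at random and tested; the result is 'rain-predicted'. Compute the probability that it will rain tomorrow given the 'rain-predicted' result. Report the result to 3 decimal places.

Write H for 'it will rain tomorrow'. Prior odds H:¬H = 0.036/0.964 = 0.037344. For the 'rain-predicted' outcome, the likelihood ratio is 0.757/0.127 = 5.9606.
Posterior odds = 0.037344 × 5.9606 = 0.22260, so P(H|E) = 0.22260/(1+0.22260) = 0.182.

P(H | E) ≈ 0.182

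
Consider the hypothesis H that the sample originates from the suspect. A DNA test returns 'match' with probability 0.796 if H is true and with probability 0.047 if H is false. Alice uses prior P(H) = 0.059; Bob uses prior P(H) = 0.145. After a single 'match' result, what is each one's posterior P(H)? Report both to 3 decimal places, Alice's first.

Alice: 0.515; Bob: 0.742

The likelihood ratio for a 'match' result is 0.796/0.047 = 16.936.
Alice: prior odds 0.059/0.941 = 0.062699; posterior odds 1.0619; posterior probability 0.515.
Bob: prior odds 0.145/0.855 = 0.16959; posterior odds 2.8722; posterior probability 0.742.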